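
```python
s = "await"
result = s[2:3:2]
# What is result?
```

s has length 5. The slice s[2:3:2] selects indices [2] (2->'a'), giving 'a'.

'a'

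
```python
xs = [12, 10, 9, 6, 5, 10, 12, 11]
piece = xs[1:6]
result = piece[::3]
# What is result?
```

xs has length 8. The slice xs[1:6] selects indices [1, 2, 3, 4, 5] (1->10, 2->9, 3->6, 4->5, 5->10), giving [10, 9, 6, 5, 10]. So piece = [10, 9, 6, 5, 10]. piece has length 5. The slice piece[::3] selects indices [0, 3] (0->10, 3->5), giving [10, 5].

[10, 5]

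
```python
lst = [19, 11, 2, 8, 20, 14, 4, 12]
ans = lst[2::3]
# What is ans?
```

lst has length 8. The slice lst[2::3] selects indices [2, 5] (2->2, 5->14), giving [2, 14].

[2, 14]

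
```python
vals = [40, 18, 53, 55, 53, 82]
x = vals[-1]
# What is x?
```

vals has length 6. Negative index -1 maps to positive index 6 + (-1) = 5. vals[5] = 82.

82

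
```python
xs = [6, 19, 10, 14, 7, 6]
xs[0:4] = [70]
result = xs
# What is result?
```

xs starts as [6, 19, 10, 14, 7, 6] (length 6). The slice xs[0:4] covers indices [0, 1, 2, 3] with values [6, 19, 10, 14]. Replacing that slice with [70] (different length) produces [70, 7, 6].

[70, 7, 6]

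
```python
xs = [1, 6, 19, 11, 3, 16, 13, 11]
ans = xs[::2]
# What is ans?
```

xs has length 8. The slice xs[::2] selects indices [0, 2, 4, 6] (0->1, 2->19, 4->3, 6->13), giving [1, 19, 3, 13].

[1, 19, 3, 13]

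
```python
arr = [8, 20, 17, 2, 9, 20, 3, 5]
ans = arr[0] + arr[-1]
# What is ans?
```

arr has length 8. arr[0] = 8.
arr has length 8. Negative index -1 maps to positive index 8 + (-1) = 7. arr[7] = 5.
Sum: 8 + 5 = 13.

13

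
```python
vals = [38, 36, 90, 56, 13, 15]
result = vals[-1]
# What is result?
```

vals has length 6. Negative index -1 maps to positive index 6 + (-1) = 5. vals[5] = 15.

15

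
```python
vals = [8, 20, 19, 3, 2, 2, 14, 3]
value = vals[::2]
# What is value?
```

vals has length 8. The slice vals[::2] selects indices [0, 2, 4, 6] (0->8, 2->19, 4->2, 6->14), giving [8, 19, 2, 14].

[8, 19, 2, 14]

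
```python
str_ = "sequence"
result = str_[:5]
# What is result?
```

str_ has length 8. The slice str_[:5] selects indices [0, 1, 2, 3, 4] (0->'s', 1->'e', 2->'q', 3->'u', 4->'e'), giving 'seque'.

'seque'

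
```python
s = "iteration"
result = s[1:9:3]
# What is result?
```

s has length 9. The slice s[1:9:3] selects indices [1, 4, 7] (1->'t', 4->'a', 7->'o'), giving 'tao'.

'tao'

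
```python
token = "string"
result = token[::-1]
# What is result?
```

token has length 6. The slice token[::-1] selects indices [5, 4, 3, 2, 1, 0] (5->'g', 4->'n', 3->'i', 2->'r', 1->'t', 0->'s'), giving 'gnirts'.

'gnirts'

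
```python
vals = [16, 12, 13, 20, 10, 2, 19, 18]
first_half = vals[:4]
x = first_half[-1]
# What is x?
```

vals has length 8. The slice vals[:4] selects indices [0, 1, 2, 3] (0->16, 1->12, 2->13, 3->20), giving [16, 12, 13, 20]. So first_half = [16, 12, 13, 20]. Then first_half[-1] = 20.

20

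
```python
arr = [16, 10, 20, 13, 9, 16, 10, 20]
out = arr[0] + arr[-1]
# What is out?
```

arr has length 8. arr[0] = 16.
arr has length 8. Negative index -1 maps to positive index 8 + (-1) = 7. arr[7] = 20.
Sum: 16 + 20 = 36.

36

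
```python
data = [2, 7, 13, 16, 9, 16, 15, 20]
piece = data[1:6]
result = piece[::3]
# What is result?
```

data has length 8. The slice data[1:6] selects indices [1, 2, 3, 4, 5] (1->7, 2->13, 3->16, 4->9, 5->16), giving [7, 13, 16, 9, 16]. So piece = [7, 13, 16, 9, 16]. piece has length 5. The slice piece[::3] selects indices [0, 3] (0->7, 3->9), giving [7, 9].

[7, 9]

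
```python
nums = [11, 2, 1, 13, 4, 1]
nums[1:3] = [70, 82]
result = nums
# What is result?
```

nums starts as [11, 2, 1, 13, 4, 1] (length 6). The slice nums[1:3] covers indices [1, 2] with values [2, 1]. Replacing that slice with [70, 82] (same length) produces [11, 70, 82, 13, 4, 1].

[11, 70, 82, 13, 4, 1]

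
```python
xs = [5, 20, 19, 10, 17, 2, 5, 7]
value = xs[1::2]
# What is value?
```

xs has length 8. The slice xs[1::2] selects indices [1, 3, 5, 7] (1->20, 3->10, 5->2, 7->7), giving [20, 10, 2, 7].

[20, 10, 2, 7]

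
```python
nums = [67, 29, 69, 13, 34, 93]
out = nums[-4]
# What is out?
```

nums has length 6. Negative index -4 maps to positive index 6 + (-4) = 2. nums[2] = 69.

69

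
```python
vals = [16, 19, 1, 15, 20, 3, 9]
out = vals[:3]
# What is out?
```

vals has length 7. The slice vals[:3] selects indices [0, 1, 2] (0->16, 1->19, 2->1), giving [16, 19, 1].

[16, 19, 1]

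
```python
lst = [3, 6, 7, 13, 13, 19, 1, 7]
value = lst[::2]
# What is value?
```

lst has length 8. The slice lst[::2] selects indices [0, 2, 4, 6] (0->3, 2->7, 4->13, 6->1), giving [3, 7, 13, 1].

[3, 7, 13, 1]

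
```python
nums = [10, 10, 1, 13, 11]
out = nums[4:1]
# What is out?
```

nums has length 5. The slice nums[4:1] resolves to an empty index range, so the result is [].

[]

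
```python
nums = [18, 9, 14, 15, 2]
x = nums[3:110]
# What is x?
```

nums has length 5. The slice nums[3:110] selects indices [3, 4] (3->15, 4->2), giving [15, 2].

[15, 2]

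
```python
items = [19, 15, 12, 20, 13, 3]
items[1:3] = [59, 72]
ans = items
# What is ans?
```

items starts as [19, 15, 12, 20, 13, 3] (length 6). The slice items[1:3] covers indices [1, 2] with values [15, 12]. Replacing that slice with [59, 72] (same length) produces [19, 59, 72, 20, 13, 3].

[19, 59, 72, 20, 13, 3]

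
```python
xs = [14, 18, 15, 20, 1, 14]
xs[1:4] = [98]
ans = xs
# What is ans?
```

xs starts as [14, 18, 15, 20, 1, 14] (length 6). The slice xs[1:4] covers indices [1, 2, 3] with values [18, 15, 20]. Replacing that slice with [98] (different length) produces [14, 98, 1, 14].

[14, 98, 1, 14]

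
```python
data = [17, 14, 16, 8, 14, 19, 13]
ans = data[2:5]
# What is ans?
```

data has length 7. The slice data[2:5] selects indices [2, 3, 4] (2->16, 3->8, 4->14), giving [16, 8, 14].

[16, 8, 14]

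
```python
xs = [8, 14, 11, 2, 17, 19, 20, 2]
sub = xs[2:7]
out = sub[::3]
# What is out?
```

xs has length 8. The slice xs[2:7] selects indices [2, 3, 4, 5, 6] (2->11, 3->2, 4->17, 5->19, 6->20), giving [11, 2, 17, 19, 20]. So sub = [11, 2, 17, 19, 20]. sub has length 5. The slice sub[::3] selects indices [0, 3] (0->11, 3->19), giving [11, 19].

[11, 19]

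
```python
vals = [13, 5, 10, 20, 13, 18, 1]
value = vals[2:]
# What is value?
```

vals has length 7. The slice vals[2:] selects indices [2, 3, 4, 5, 6] (2->10, 3->20, 4->13, 5->18, 6->1), giving [10, 20, 13, 18, 1].

[10, 20, 13, 18, 1]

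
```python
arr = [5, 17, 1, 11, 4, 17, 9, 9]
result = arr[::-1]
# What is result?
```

arr has length 8. The slice arr[::-1] selects indices [7, 6, 5, 4, 3, 2, 1, 0] (7->9, 6->9, 5->17, 4->4, 3->11, 2->1, 1->17, 0->5), giving [9, 9, 17, 4, 11, 1, 17, 5].

[9, 9, 17, 4, 11, 1, 17, 5]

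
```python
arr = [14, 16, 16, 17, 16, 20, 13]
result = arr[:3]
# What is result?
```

arr has length 7. The slice arr[:3] selects indices [0, 1, 2] (0->14, 1->16, 2->16), giving [14, 16, 16].

[14, 16, 16]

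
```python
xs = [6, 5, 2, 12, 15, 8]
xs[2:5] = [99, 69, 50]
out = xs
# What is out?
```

xs starts as [6, 5, 2, 12, 15, 8] (length 6). The slice xs[2:5] covers indices [2, 3, 4] with values [2, 12, 15]. Replacing that slice with [99, 69, 50] (same length) produces [6, 5, 99, 69, 50, 8].

[6, 5, 99, 69, 50, 8]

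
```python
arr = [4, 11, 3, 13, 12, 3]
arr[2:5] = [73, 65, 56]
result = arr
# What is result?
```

arr starts as [4, 11, 3, 13, 12, 3] (length 6). The slice arr[2:5] covers indices [2, 3, 4] with values [3, 13, 12]. Replacing that slice with [73, 65, 56] (same length) produces [4, 11, 73, 65, 56, 3].

[4, 11, 73, 65, 56, 3]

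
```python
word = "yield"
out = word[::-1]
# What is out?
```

word has length 5. The slice word[::-1] selects indices [4, 3, 2, 1, 0] (4->'d', 3->'l', 2->'e', 1->'i', 0->'y'), giving 'dleiy'.

'dleiy'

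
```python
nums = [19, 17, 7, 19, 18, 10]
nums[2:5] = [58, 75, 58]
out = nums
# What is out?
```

nums starts as [19, 17, 7, 19, 18, 10] (length 6). The slice nums[2:5] covers indices [2, 3, 4] with values [7, 19, 18]. Replacing that slice with [58, 75, 58] (same length) produces [19, 17, 58, 75, 58, 10].

[19, 17, 58, 75, 58, 10]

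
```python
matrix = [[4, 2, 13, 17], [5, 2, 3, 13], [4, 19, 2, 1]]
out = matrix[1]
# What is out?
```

matrix has 3 rows. Row 1 is [5, 2, 3, 13].

[5, 2, 3, 13]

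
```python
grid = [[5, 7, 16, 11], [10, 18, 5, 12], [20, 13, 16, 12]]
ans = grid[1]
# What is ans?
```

grid has 3 rows. Row 1 is [10, 18, 5, 12].

[10, 18, 5, 12]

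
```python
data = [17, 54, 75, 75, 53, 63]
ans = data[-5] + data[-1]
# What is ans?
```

data has length 6. Negative index -5 maps to positive index 6 + (-5) = 1. data[1] = 54.
data has length 6. Negative index -1 maps to positive index 6 + (-1) = 5. data[5] = 63.
Sum: 54 + 63 = 117.

117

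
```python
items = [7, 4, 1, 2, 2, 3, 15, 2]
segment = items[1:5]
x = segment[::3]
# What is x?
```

items has length 8. The slice items[1:5] selects indices [1, 2, 3, 4] (1->4, 2->1, 3->2, 4->2), giving [4, 1, 2, 2]. So segment = [4, 1, 2, 2]. segment has length 4. The slice segment[::3] selects indices [0, 3] (0->4, 3->2), giving [4, 2].

[4, 2]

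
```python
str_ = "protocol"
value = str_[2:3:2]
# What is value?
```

str_ has length 8. The slice str_[2:3:2] selects indices [2] (2->'o'), giving 'o'.

'o'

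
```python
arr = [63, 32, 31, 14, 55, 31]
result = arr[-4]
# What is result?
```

arr has length 6. Negative index -4 maps to positive index 6 + (-4) = 2. arr[2] = 31.

31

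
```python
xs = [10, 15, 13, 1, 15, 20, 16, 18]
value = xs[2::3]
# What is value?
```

xs has length 8. The slice xs[2::3] selects indices [2, 5] (2->13, 5->20), giving [13, 20].

[13, 20]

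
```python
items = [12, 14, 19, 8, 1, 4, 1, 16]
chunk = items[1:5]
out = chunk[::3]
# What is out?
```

items has length 8. The slice items[1:5] selects indices [1, 2, 3, 4] (1->14, 2->19, 3->8, 4->1), giving [14, 19, 8, 1]. So chunk = [14, 19, 8, 1]. chunk has length 4. The slice chunk[::3] selects indices [0, 3] (0->14, 3->1), giving [14, 1].

[14, 1]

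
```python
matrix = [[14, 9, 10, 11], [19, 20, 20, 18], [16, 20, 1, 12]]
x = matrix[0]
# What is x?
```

matrix has 3 rows. Row 0 is [14, 9, 10, 11].

[14, 9, 10, 11]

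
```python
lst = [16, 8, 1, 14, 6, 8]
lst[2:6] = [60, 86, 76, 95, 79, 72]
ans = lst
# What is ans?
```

lst starts as [16, 8, 1, 14, 6, 8] (length 6). The slice lst[2:6] covers indices [2, 3, 4, 5] with values [1, 14, 6, 8]. Replacing that slice with [60, 86, 76, 95, 79, 72] (different length) produces [16, 8, 60, 86, 76, 95, 79, 72].

[16, 8, 60, 86, 76, 95, 79, 72]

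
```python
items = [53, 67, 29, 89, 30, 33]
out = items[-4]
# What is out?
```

items has length 6. Negative index -4 maps to positive index 6 + (-4) = 2. items[2] = 29.

29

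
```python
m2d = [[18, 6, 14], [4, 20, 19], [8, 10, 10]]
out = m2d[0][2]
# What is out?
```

m2d[0] = [18, 6, 14]. Taking column 2 of that row yields 14.

14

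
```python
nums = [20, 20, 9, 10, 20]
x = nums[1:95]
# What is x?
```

nums has length 5. The slice nums[1:95] selects indices [1, 2, 3, 4] (1->20, 2->9, 3->10, 4->20), giving [20, 9, 10, 20].

[20, 9, 10, 20]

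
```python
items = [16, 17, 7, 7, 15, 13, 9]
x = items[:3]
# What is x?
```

items has length 7. The slice items[:3] selects indices [0, 1, 2] (0->16, 1->17, 2->7), giving [16, 17, 7].

[16, 17, 7]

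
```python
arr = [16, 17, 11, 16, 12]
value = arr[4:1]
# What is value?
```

arr has length 5. The slice arr[4:1] resolves to an empty index range, so the result is [].

[]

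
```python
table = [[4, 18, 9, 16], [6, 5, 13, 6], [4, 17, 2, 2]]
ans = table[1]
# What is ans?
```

table has 3 rows. Row 1 is [6, 5, 13, 6].

[6, 5, 13, 6]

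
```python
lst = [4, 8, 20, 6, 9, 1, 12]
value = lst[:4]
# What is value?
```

lst has length 7. The slice lst[:4] selects indices [0, 1, 2, 3] (0->4, 1->8, 2->20, 3->6), giving [4, 8, 20, 6].

[4, 8, 20, 6]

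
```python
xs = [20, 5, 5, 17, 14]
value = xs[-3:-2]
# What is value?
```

xs has length 5. The slice xs[-3:-2] selects indices [2] (2->5), giving [5].

[5]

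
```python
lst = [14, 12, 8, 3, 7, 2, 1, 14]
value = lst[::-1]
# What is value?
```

lst has length 8. The slice lst[::-1] selects indices [7, 6, 5, 4, 3, 2, 1, 0] (7->14, 6->1, 5->2, 4->7, 3->3, 2->8, 1->12, 0->14), giving [14, 1, 2, 7, 3, 8, 12, 14].

[14, 1, 2, 7, 3, 8, 12, 14]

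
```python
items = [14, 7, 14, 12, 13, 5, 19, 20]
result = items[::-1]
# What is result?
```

items has length 8. The slice items[::-1] selects indices [7, 6, 5, 4, 3, 2, 1, 0] (7->20, 6->19, 5->5, 4->13, 3->12, 2->14, 1->7, 0->14), giving [20, 19, 5, 13, 12, 14, 7, 14].

[20, 19, 5, 13, 12, 14, 7, 14]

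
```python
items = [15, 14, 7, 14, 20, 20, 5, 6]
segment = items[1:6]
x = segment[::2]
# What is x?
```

items has length 8. The slice items[1:6] selects indices [1, 2, 3, 4, 5] (1->14, 2->7, 3->14, 4->20, 5->20), giving [14, 7, 14, 20, 20]. So segment = [14, 7, 14, 20, 20]. segment has length 5. The slice segment[::2] selects indices [0, 2, 4] (0->14, 2->14, 4->20), giving [14, 14, 20].

[14, 14, 20]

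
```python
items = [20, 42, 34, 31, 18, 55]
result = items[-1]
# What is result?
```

items has length 6. Negative index -1 maps to positive index 6 + (-1) = 5. items[5] = 55.

55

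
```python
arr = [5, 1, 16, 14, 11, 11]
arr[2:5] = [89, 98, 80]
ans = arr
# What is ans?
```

arr starts as [5, 1, 16, 14, 11, 11] (length 6). The slice arr[2:5] covers indices [2, 3, 4] with values [16, 14, 11]. Replacing that slice with [89, 98, 80] (same length) produces [5, 1, 89, 98, 80, 11].

[5, 1, 89, 98, 80, 11]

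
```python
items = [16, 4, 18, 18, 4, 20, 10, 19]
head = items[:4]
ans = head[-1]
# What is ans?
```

items has length 8. The slice items[:4] selects indices [0, 1, 2, 3] (0->16, 1->4, 2->18, 3->18), giving [16, 4, 18, 18]. So head = [16, 4, 18, 18]. Then head[-1] = 18.

18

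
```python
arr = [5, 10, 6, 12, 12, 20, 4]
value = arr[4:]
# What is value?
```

arr has length 7. The slice arr[4:] selects indices [4, 5, 6] (4->12, 5->20, 6->4), giving [12, 20, 4].

[12, 20, 4]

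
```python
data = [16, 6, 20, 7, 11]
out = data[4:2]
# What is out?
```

data has length 5. The slice data[4:2] resolves to an empty index range, so the result is [].

[]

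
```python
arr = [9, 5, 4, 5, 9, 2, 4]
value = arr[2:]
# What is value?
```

arr has length 7. The slice arr[2:] selects indices [2, 3, 4, 5, 6] (2->4, 3->5, 4->9, 5->2, 6->4), giving [4, 5, 9, 2, 4].

[4, 5, 9, 2, 4]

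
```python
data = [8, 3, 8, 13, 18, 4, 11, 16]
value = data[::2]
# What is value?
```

data has length 8. The slice data[::2] selects indices [0, 2, 4, 6] (0->8, 2->8, 4->18, 6->11), giving [8, 8, 18, 11].

[8, 8, 18, 11]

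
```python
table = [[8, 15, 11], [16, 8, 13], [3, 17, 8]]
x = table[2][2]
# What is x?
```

table[2] = [3, 17, 8]. Taking column 2 of that row yields 8.

8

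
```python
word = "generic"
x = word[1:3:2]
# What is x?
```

word has length 7. The slice word[1:3:2] selects indices [1] (1->'e'), giving 'e'.

'e'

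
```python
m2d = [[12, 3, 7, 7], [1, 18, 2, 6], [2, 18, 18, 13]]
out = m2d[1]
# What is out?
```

m2d has 3 rows. Row 1 is [1, 18, 2, 6].

[1, 18, 2, 6]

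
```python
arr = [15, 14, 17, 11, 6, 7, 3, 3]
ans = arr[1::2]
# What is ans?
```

arr has length 8. The slice arr[1::2] selects indices [1, 3, 5, 7] (1->14, 3->11, 5->7, 7->3), giving [14, 11, 7, 3].

[14, 11, 7, 3]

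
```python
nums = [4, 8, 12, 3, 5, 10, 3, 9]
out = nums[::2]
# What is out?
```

nums has length 8. The slice nums[::2] selects indices [0, 2, 4, 6] (0->4, 2->12, 4->5, 6->3), giving [4, 12, 5, 3].

[4, 12, 5, 3]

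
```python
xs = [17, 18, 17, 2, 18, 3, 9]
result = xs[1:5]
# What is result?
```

xs has length 7. The slice xs[1:5] selects indices [1, 2, 3, 4] (1->18, 2->17, 3->2, 4->18), giving [18, 17, 2, 18].

[18, 17, 2, 18]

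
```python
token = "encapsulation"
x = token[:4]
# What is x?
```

token has length 13. The slice token[:4] selects indices [0, 1, 2, 3] (0->'e', 1->'n', 2->'c', 3->'a'), giving 'enca'.

'enca'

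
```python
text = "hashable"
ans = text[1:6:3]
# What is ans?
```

text has length 8. The slice text[1:6:3] selects indices [1, 4] (1->'a', 4->'a'), giving 'aa'.

'aa'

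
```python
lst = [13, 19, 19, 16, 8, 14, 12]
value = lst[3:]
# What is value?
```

lst has length 7. The slice lst[3:] selects indices [3, 4, 5, 6] (3->16, 4->8, 5->14, 6->12), giving [16, 8, 14, 12].

[16, 8, 14, 12]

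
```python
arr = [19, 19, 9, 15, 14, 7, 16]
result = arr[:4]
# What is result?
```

arr has length 7. The slice arr[:4] selects indices [0, 1, 2, 3] (0->19, 1->19, 2->9, 3->15), giving [19, 19, 9, 15].

[19, 19, 9, 15]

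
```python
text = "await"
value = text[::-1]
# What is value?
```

text has length 5. The slice text[::-1] selects indices [4, 3, 2, 1, 0] (4->'t', 3->'i', 2->'a', 1->'w', 0->'a'), giving 'tiawa'.

'tiawa'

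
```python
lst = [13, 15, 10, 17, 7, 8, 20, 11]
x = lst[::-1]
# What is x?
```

lst has length 8. The slice lst[::-1] selects indices [7, 6, 5, 4, 3, 2, 1, 0] (7->11, 6->20, 5->8, 4->7, 3->17, 2->10, 1->15, 0->13), giving [11, 20, 8, 7, 17, 10, 15, 13].

[11, 20, 8, 7, 17, 10, 15, 13]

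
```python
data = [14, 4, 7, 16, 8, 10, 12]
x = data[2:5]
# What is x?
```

data has length 7. The slice data[2:5] selects indices [2, 3, 4] (2->7, 3->16, 4->8), giving [7, 16, 8].

[7, 16, 8]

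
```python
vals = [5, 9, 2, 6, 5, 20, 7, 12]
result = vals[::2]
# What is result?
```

vals has length 8. The slice vals[::2] selects indices [0, 2, 4, 6] (0->5, 2->2, 4->5, 6->7), giving [5, 2, 5, 7].

[5, 2, 5, 7]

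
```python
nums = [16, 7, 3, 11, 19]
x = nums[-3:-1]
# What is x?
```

nums has length 5. The slice nums[-3:-1] selects indices [2, 3] (2->3, 3->11), giving [3, 11].

[3, 11]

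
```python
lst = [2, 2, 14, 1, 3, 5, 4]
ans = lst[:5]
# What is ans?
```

lst has length 7. The slice lst[:5] selects indices [0, 1, 2, 3, 4] (0->2, 1->2, 2->14, 3->1, 4->3), giving [2, 2, 14, 1, 3].

[2, 2, 14, 1, 3]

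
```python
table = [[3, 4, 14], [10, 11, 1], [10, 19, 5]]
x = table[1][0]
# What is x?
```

table[1] = [10, 11, 1]. Taking column 0 of that row yields 10.

10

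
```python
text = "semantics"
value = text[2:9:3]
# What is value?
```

text has length 9. The slice text[2:9:3] selects indices [2, 5, 8] (2->'m', 5->'t', 8->'s'), giving 'mts'.

'mts'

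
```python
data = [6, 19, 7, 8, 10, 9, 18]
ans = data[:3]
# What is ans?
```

data has length 7. The slice data[:3] selects indices [0, 1, 2] (0->6, 1->19, 2->7), giving [6, 19, 7].

[6, 19, 7]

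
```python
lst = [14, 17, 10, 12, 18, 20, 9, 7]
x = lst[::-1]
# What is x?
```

lst has length 8. The slice lst[::-1] selects indices [7, 6, 5, 4, 3, 2, 1, 0] (7->7, 6->9, 5->20, 4->18, 3->12, 2->10, 1->17, 0->14), giving [7, 9, 20, 18, 12, 10, 17, 14].

[7, 9, 20, 18, 12, 10, 17, 14]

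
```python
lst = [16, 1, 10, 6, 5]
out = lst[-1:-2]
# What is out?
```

lst has length 5. The slice lst[-1:-2] resolves to an empty index range, so the result is [].

[]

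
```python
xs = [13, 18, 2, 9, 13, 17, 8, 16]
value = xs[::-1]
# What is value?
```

xs has length 8. The slice xs[::-1] selects indices [7, 6, 5, 4, 3, 2, 1, 0] (7->16, 6->8, 5->17, 4->13, 3->9, 2->2, 1->18, 0->13), giving [16, 8, 17, 13, 9, 2, 18, 13].

[16, 8, 17, 13, 9, 2, 18, 13]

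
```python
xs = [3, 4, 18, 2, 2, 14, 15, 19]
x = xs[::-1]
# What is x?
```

xs has length 8. The slice xs[::-1] selects indices [7, 6, 5, 4, 3, 2, 1, 0] (7->19, 6->15, 5->14, 4->2, 3->2, 2->18, 1->4, 0->3), giving [19, 15, 14, 2, 2, 18, 4, 3].

[19, 15, 14, 2, 2, 18, 4, 3]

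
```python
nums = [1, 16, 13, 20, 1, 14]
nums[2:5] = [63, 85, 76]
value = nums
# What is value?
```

nums starts as [1, 16, 13, 20, 1, 14] (length 6). The slice nums[2:5] covers indices [2, 3, 4] with values [13, 20, 1]. Replacing that slice with [63, 85, 76] (same length) produces [1, 16, 63, 85, 76, 14].

[1, 16, 63, 85, 76, 14]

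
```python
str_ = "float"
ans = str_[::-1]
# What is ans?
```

str_ has length 5. The slice str_[::-1] selects indices [4, 3, 2, 1, 0] (4->'t', 3->'a', 2->'o', 1->'l', 0->'f'), giving 'taolf'.

'taolf'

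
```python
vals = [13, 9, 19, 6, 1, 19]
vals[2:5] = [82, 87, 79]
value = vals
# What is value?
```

vals starts as [13, 9, 19, 6, 1, 19] (length 6). The slice vals[2:5] covers indices [2, 3, 4] with values [19, 6, 1]. Replacing that slice with [82, 87, 79] (same length) produces [13, 9, 82, 87, 79, 19].

[13, 9, 82, 87, 79, 19]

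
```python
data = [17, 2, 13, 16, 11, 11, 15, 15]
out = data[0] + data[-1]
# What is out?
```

data has length 8. data[0] = 17.
data has length 8. Negative index -1 maps to positive index 8 + (-1) = 7. data[7] = 15.
Sum: 17 + 15 = 32.

32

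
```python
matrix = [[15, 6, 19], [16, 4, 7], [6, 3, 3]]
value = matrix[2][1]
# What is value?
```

matrix[2] = [6, 3, 3]. Taking column 1 of that row yields 3.

3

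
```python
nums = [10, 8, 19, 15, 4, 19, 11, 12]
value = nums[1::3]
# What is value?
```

nums has length 8. The slice nums[1::3] selects indices [1, 4, 7] (1->8, 4->4, 7->12), giving [8, 4, 12].

[8, 4, 12]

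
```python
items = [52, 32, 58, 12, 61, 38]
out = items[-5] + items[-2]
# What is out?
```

items has length 6. Negative index -5 maps to positive index 6 + (-5) = 1. items[1] = 32.
items has length 6. Negative index -2 maps to positive index 6 + (-2) = 4. items[4] = 61.
Sum: 32 + 61 = 93.

93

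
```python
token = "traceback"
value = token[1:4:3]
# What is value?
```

token has length 9. The slice token[1:4:3] selects indices [1] (1->'r'), giving 'r'.

'r'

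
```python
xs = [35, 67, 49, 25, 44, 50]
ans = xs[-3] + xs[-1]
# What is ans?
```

xs has length 6. Negative index -3 maps to positive index 6 + (-3) = 3. xs[3] = 25.
xs has length 6. Negative index -1 maps to positive index 6 + (-1) = 5. xs[5] = 50.
Sum: 25 + 50 = 75.

75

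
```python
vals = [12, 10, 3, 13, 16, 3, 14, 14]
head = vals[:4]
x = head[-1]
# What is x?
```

vals has length 8. The slice vals[:4] selects indices [0, 1, 2, 3] (0->12, 1->10, 2->3, 3->13), giving [12, 10, 3, 13]. So head = [12, 10, 3, 13]. Then head[-1] = 13.

13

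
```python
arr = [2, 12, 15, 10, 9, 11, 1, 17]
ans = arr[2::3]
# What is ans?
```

arr has length 8. The slice arr[2::3] selects indices [2, 5] (2->15, 5->11), giving [15, 11].

[15, 11]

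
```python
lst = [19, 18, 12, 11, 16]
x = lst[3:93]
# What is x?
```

lst has length 5. The slice lst[3:93] selects indices [3, 4] (3->11, 4->16), giving [11, 16].

[11, 16]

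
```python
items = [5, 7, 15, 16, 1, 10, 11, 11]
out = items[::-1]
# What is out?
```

items has length 8. The slice items[::-1] selects indices [7, 6, 5, 4, 3, 2, 1, 0] (7->11, 6->11, 5->10, 4->1, 3->16, 2->15, 1->7, 0->5), giving [11, 11, 10, 1, 16, 15, 7, 5].

[11, 11, 10, 1, 16, 15, 7, 5]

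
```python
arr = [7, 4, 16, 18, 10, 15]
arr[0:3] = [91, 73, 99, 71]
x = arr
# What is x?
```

arr starts as [7, 4, 16, 18, 10, 15] (length 6). The slice arr[0:3] covers indices [0, 1, 2] with values [7, 4, 16]. Replacing that slice with [91, 73, 99, 71] (different length) produces [91, 73, 99, 71, 18, 10, 15].

[91, 73, 99, 71, 18, 10, 15]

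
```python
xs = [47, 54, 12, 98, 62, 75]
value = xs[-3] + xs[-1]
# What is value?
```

xs has length 6. Negative index -3 maps to positive index 6 + (-3) = 3. xs[3] = 98.
xs has length 6. Negative index -1 maps to positive index 6 + (-1) = 5. xs[5] = 75.
Sum: 98 + 75 = 173.

173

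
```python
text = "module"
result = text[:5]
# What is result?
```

text has length 6. The slice text[:5] selects indices [0, 1, 2, 3, 4] (0->'m', 1->'o', 2->'d', 3->'u', 4->'l'), giving 'modul'.

'modul'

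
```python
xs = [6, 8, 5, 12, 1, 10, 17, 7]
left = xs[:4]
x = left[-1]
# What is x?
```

xs has length 8. The slice xs[:4] selects indices [0, 1, 2, 3] (0->6, 1->8, 2->5, 3->12), giving [6, 8, 5, 12]. So left = [6, 8, 5, 12]. Then left[-1] = 12.

12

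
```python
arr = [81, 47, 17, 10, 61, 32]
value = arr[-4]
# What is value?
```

arr has length 6. Negative index -4 maps to positive index 6 + (-4) = 2. arr[2] = 17.

17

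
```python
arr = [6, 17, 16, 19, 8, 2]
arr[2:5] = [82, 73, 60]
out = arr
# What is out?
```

arr starts as [6, 17, 16, 19, 8, 2] (length 6). The slice arr[2:5] covers indices [2, 3, 4] with values [16, 19, 8]. Replacing that slice with [82, 73, 60] (same length) produces [6, 17, 82, 73, 60, 2].

[6, 17, 82, 73, 60, 2]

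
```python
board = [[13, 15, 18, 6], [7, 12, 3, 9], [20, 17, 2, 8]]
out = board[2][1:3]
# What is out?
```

board[2] = [20, 17, 2, 8]. board[2] has length 4. The slice board[2][1:3] selects indices [1, 2] (1->17, 2->2), giving [17, 2].

[17, 2]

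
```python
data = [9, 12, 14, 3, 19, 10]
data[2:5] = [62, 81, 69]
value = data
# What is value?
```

data starts as [9, 12, 14, 3, 19, 10] (length 6). The slice data[2:5] covers indices [2, 3, 4] with values [14, 3, 19]. Replacing that slice with [62, 81, 69] (same length) produces [9, 12, 62, 81, 69, 10].

[9, 12, 62, 81, 69, 10]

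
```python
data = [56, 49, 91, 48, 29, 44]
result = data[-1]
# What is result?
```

data has length 6. Negative index -1 maps to positive index 6 + (-1) = 5. data[5] = 44.

44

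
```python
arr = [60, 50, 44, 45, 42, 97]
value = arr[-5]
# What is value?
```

arr has length 6. Negative index -5 maps to positive index 6 + (-5) = 1. arr[1] = 50.

50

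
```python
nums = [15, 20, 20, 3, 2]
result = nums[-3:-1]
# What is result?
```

nums has length 5. The slice nums[-3:-1] selects indices [2, 3] (2->20, 3->3), giving [20, 3].

[20, 3]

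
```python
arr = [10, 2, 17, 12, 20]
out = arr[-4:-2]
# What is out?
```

arr has length 5. The slice arr[-4:-2] selects indices [1, 2] (1->2, 2->17), giving [2, 17].

[2, 17]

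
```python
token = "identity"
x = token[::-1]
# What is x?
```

token has length 8. The slice token[::-1] selects indices [7, 6, 5, 4, 3, 2, 1, 0] (7->'y', 6->'t', 5->'i', 4->'t', 3->'n', 2->'e', 1->'d', 0->'i'), giving 'ytitnedi'.

'ytitnedi'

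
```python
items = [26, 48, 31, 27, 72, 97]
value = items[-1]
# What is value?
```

items has length 6. Negative index -1 maps to positive index 6 + (-1) = 5. items[5] = 97.

97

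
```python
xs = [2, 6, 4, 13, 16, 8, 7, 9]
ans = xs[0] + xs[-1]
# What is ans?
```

xs has length 8. xs[0] = 2.
xs has length 8. Negative index -1 maps to positive index 8 + (-1) = 7. xs[7] = 9.
Sum: 2 + 9 = 11.

11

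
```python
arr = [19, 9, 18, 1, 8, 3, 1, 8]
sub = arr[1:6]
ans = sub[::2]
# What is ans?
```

arr has length 8. The slice arr[1:6] selects indices [1, 2, 3, 4, 5] (1->9, 2->18, 3->1, 4->8, 5->3), giving [9, 18, 1, 8, 3]. So sub = [9, 18, 1, 8, 3]. sub has length 5. The slice sub[::2] selects indices [0, 2, 4] (0->9, 2->1, 4->3), giving [9, 1, 3].

[9, 1, 3]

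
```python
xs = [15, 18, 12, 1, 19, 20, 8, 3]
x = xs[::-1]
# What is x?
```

xs has length 8. The slice xs[::-1] selects indices [7, 6, 5, 4, 3, 2, 1, 0] (7->3, 6->8, 5->20, 4->19, 3->1, 2->12, 1->18, 0->15), giving [3, 8, 20, 19, 1, 12, 18, 15].

[3, 8, 20, 19, 1, 12, 18, 15]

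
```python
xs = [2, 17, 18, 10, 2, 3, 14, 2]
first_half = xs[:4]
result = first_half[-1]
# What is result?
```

xs has length 8. The slice xs[:4] selects indices [0, 1, 2, 3] (0->2, 1->17, 2->18, 3->10), giving [2, 17, 18, 10]. So first_half = [2, 17, 18, 10]. Then first_half[-1] = 10.

10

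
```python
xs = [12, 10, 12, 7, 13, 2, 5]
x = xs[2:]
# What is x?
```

xs has length 7. The slice xs[2:] selects indices [2, 3, 4, 5, 6] (2->12, 3->7, 4->13, 5->2, 6->5), giving [12, 7, 13, 2, 5].

[12, 7, 13, 2, 5]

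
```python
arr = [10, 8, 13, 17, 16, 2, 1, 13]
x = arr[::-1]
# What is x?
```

arr has length 8. The slice arr[::-1] selects indices [7, 6, 5, 4, 3, 2, 1, 0] (7->13, 6->1, 5->2, 4->16, 3->17, 2->13, 1->8, 0->10), giving [13, 1, 2, 16, 17, 13, 8, 10].

[13, 1, 2, 16, 17, 13, 8, 10]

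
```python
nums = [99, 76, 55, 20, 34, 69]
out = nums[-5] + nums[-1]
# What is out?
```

nums has length 6. Negative index -5 maps to positive index 6 + (-5) = 1. nums[1] = 76.
nums has length 6. Negative index -1 maps to positive index 6 + (-1) = 5. nums[5] = 69.
Sum: 76 + 69 = 145.

145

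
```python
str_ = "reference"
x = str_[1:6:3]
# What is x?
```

str_ has length 9. The slice str_[1:6:3] selects indices [1, 4] (1->'e', 4->'r'), giving 'er'.

'er'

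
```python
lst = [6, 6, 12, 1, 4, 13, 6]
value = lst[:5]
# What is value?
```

lst has length 7. The slice lst[:5] selects indices [0, 1, 2, 3, 4] (0->6, 1->6, 2->12, 3->1, 4->4), giving [6, 6, 12, 1, 4].

[6, 6, 12, 1, 4]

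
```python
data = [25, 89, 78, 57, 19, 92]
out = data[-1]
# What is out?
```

data has length 6. Negative index -1 maps to positive index 6 + (-1) = 5. data[5] = 92.

92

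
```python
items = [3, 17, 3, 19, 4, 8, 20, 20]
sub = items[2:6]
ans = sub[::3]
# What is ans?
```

items has length 8. The slice items[2:6] selects indices [2, 3, 4, 5] (2->3, 3->19, 4->4, 5->8), giving [3, 19, 4, 8]. So sub = [3, 19, 4, 8]. sub has length 4. The slice sub[::3] selects indices [0, 3] (0->3, 3->8), giving [3, 8].

[3, 8]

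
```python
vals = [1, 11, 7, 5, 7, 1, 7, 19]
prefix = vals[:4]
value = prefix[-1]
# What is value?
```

vals has length 8. The slice vals[:4] selects indices [0, 1, 2, 3] (0->1, 1->11, 2->7, 3->5), giving [1, 11, 7, 5]. So prefix = [1, 11, 7, 5]. Then prefix[-1] = 5.

5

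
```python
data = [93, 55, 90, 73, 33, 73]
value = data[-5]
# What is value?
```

data has length 6. Negative index -5 maps to positive index 6 + (-5) = 1. data[1] = 55.

55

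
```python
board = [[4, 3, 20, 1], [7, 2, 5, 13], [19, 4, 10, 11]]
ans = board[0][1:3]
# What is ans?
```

board[0] = [4, 3, 20, 1]. board[0] has length 4. The slice board[0][1:3] selects indices [1, 2] (1->3, 2->20), giving [3, 20].

[3, 20]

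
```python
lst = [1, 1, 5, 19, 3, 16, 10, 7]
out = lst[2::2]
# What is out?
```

lst has length 8. The slice lst[2::2] selects indices [2, 4, 6] (2->5, 4->3, 6->10), giving [5, 3, 10].

[5, 3, 10]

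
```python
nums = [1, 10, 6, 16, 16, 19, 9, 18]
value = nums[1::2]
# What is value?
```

nums has length 8. The slice nums[1::2] selects indices [1, 3, 5, 7] (1->10, 3->16, 5->19, 7->18), giving [10, 16, 19, 18].

[10, 16, 19, 18]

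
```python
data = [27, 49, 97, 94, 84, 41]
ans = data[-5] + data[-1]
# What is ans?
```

data has length 6. Negative index -5 maps to positive index 6 + (-5) = 1. data[1] = 49.
data has length 6. Negative index -1 maps to positive index 6 + (-1) = 5. data[5] = 41.
Sum: 49 + 41 = 90.

90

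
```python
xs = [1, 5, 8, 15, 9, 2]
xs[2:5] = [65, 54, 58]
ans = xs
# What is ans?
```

xs starts as [1, 5, 8, 15, 9, 2] (length 6). The slice xs[2:5] covers indices [2, 3, 4] with values [8, 15, 9]. Replacing that slice with [65, 54, 58] (same length) produces [1, 5, 65, 54, 58, 2].

[1, 5, 65, 54, 58, 2]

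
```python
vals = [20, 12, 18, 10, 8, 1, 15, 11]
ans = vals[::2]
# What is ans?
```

vals has length 8. The slice vals[::2] selects indices [0, 2, 4, 6] (0->20, 2->18, 4->8, 6->15), giving [20, 18, 8, 15].

[20, 18, 8, 15]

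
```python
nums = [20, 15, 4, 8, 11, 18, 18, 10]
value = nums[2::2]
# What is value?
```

nums has length 8. The slice nums[2::2] selects indices [2, 4, 6] (2->4, 4->11, 6->18), giving [4, 11, 18].

[4, 11, 18]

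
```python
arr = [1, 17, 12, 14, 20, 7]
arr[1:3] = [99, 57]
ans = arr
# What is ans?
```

arr starts as [1, 17, 12, 14, 20, 7] (length 6). The slice arr[1:3] covers indices [1, 2] with values [17, 12]. Replacing that slice with [99, 57] (same length) produces [1, 99, 57, 14, 20, 7].

[1, 99, 57, 14, 20, 7]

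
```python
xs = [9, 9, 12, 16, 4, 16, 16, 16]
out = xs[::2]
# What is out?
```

xs has length 8. The slice xs[::2] selects indices [0, 2, 4, 6] (0->9, 2->12, 4->4, 6->16), giving [9, 12, 4, 16].

[9, 12, 4, 16]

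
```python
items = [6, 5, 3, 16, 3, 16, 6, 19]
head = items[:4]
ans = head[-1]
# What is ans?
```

items has length 8. The slice items[:4] selects indices [0, 1, 2, 3] (0->6, 1->5, 2->3, 3->16), giving [6, 5, 3, 16]. So head = [6, 5, 3, 16]. Then head[-1] = 16.

16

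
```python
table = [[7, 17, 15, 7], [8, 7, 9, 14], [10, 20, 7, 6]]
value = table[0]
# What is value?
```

table has 3 rows. Row 0 is [7, 17, 15, 7].

[7, 17, 15, 7]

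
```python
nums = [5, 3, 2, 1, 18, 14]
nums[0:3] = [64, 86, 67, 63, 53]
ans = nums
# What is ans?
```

nums starts as [5, 3, 2, 1, 18, 14] (length 6). The slice nums[0:3] covers indices [0, 1, 2] with values [5, 3, 2]. Replacing that slice with [64, 86, 67, 63, 53] (different length) produces [64, 86, 67, 63, 53, 1, 18, 14].

[64, 86, 67, 63, 53, 1, 18, 14]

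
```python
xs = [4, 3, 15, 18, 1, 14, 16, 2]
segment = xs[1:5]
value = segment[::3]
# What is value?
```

xs has length 8. The slice xs[1:5] selects indices [1, 2, 3, 4] (1->3, 2->15, 3->18, 4->1), giving [3, 15, 18, 1]. So segment = [3, 15, 18, 1]. segment has length 4. The slice segment[::3] selects indices [0, 3] (0->3, 3->1), giving [3, 1].

[3, 1]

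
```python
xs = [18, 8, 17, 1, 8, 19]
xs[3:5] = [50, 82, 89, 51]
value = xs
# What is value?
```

xs starts as [18, 8, 17, 1, 8, 19] (length 6). The slice xs[3:5] covers indices [3, 4] with values [1, 8]. Replacing that slice with [50, 82, 89, 51] (different length) produces [18, 8, 17, 50, 82, 89, 51, 19].

[18, 8, 17, 50, 82, 89, 51, 19]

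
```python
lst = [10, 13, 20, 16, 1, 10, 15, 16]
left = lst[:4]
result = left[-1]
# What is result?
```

lst has length 8. The slice lst[:4] selects indices [0, 1, 2, 3] (0->10, 1->13, 2->20, 3->16), giving [10, 13, 20, 16]. So left = [10, 13, 20, 16]. Then left[-1] = 16.

16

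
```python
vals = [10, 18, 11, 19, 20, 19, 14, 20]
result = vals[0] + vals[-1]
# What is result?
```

vals has length 8. vals[0] = 10.
vals has length 8. Negative index -1 maps to positive index 8 + (-1) = 7. vals[7] = 20.
Sum: 10 + 20 = 30.

30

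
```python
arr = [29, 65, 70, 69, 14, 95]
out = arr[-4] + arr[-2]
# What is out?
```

arr has length 6. Negative index -4 maps to positive index 6 + (-4) = 2. arr[2] = 70.
arr has length 6. Negative index -2 maps to positive index 6 + (-2) = 4. arr[4] = 14.
Sum: 70 + 14 = 84.

84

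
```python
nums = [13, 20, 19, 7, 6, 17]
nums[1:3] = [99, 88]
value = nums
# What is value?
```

nums starts as [13, 20, 19, 7, 6, 17] (length 6). The slice nums[1:3] covers indices [1, 2] with values [20, 19]. Replacing that slice with [99, 88] (same length) produces [13, 99, 88, 7, 6, 17].

[13, 99, 88, 7, 6, 17]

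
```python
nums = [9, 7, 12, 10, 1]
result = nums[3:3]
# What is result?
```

nums has length 5. The slice nums[3:3] resolves to an empty index range, so the result is [].

[]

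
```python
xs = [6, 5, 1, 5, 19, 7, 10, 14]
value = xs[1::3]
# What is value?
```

xs has length 8. The slice xs[1::3] selects indices [1, 4, 7] (1->5, 4->19, 7->14), giving [5, 19, 14].

[5, 19, 14]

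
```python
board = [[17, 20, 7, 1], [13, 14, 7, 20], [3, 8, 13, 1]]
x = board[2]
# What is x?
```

board has 3 rows. Row 2 is [3, 8, 13, 1].

[3, 8, 13, 1]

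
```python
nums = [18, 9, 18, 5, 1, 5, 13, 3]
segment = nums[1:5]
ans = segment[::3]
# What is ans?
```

nums has length 8. The slice nums[1:5] selects indices [1, 2, 3, 4] (1->9, 2->18, 3->5, 4->1), giving [9, 18, 5, 1]. So segment = [9, 18, 5, 1]. segment has length 4. The slice segment[::3] selects indices [0, 3] (0->9, 3->1), giving [9, 1].

[9, 1]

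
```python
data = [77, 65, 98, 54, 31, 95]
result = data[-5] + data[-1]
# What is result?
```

data has length 6. Negative index -5 maps to positive index 6 + (-5) = 1. data[1] = 65.
data has length 6. Negative index -1 maps to positive index 6 + (-1) = 5. data[5] = 95.
Sum: 65 + 95 = 160.

160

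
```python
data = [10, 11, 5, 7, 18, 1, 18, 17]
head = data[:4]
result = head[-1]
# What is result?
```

data has length 8. The slice data[:4] selects indices [0, 1, 2, 3] (0->10, 1->11, 2->5, 3->7), giving [10, 11, 5, 7]. So head = [10, 11, 5, 7]. Then head[-1] = 7.

7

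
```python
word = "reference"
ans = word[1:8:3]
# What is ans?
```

word has length 9. The slice word[1:8:3] selects indices [1, 4, 7] (1->'e', 4->'r', 7->'c'), giving 'erc'.

'erc'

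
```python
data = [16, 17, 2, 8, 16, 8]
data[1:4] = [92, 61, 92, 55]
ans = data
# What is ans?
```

data starts as [16, 17, 2, 8, 16, 8] (length 6). The slice data[1:4] covers indices [1, 2, 3] with values [17, 2, 8]. Replacing that slice with [92, 61, 92, 55] (different length) produces [16, 92, 61, 92, 55, 16, 8].

[16, 92, 61, 92, 55, 16, 8]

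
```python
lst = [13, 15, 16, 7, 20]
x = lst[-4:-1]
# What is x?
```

lst has length 5. The slice lst[-4:-1] selects indices [1, 2, 3] (1->15, 2->16, 3->7), giving [15, 16, 7].

[15, 16, 7]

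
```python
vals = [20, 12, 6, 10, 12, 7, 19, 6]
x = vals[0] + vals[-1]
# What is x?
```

vals has length 8. vals[0] = 20.
vals has length 8. Negative index -1 maps to positive index 8 + (-1) = 7. vals[7] = 6.
Sum: 20 + 6 = 26.

26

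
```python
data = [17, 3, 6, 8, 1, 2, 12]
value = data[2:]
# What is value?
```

data has length 7. The slice data[2:] selects indices [2, 3, 4, 5, 6] (2->6, 3->8, 4->1, 5->2, 6->12), giving [6, 8, 1, 2, 12].

[6, 8, 1, 2, 12]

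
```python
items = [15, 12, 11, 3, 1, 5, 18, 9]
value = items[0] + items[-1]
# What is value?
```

items has length 8. items[0] = 15.
items has length 8. Negative index -1 maps to positive index 8 + (-1) = 7. items[7] = 9.
Sum: 15 + 9 = 24.

24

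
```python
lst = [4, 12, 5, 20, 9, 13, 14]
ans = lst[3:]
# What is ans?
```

lst has length 7. The slice lst[3:] selects indices [3, 4, 5, 6] (3->20, 4->9, 5->13, 6->14), giving [20, 9, 13, 14].

[20, 9, 13, 14]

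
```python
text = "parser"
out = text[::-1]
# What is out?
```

text has length 6. The slice text[::-1] selects indices [5, 4, 3, 2, 1, 0] (5->'r', 4->'e', 3->'s', 2->'r', 1->'a', 0->'p'), giving 'resrap'.

'resrap'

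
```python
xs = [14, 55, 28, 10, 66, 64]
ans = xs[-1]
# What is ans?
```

xs has length 6. Negative index -1 maps to positive index 6 + (-1) = 5. xs[5] = 64.

64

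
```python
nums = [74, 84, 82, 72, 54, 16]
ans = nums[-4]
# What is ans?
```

nums has length 6. Negative index -4 maps to positive index 6 + (-4) = 2. nums[2] = 82.

82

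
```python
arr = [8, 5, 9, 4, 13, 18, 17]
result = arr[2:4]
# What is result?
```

arr has length 7. The slice arr[2:4] selects indices [2, 3] (2->9, 3->4), giving [9, 4].

[9, 4]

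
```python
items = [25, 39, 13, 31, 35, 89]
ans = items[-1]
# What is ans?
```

items has length 6. Negative index -1 maps to positive index 6 + (-1) = 5. items[5] = 89.

89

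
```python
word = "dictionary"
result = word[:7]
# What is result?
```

word has length 10. The slice word[:7] selects indices [0, 1, 2, 3, 4, 5, 6] (0->'d', 1->'i', 2->'c', 3->'t', 4->'i', 5->'o', 6->'n'), giving 'diction'.

'diction'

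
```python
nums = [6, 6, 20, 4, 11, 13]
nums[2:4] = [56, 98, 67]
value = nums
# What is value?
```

nums starts as [6, 6, 20, 4, 11, 13] (length 6). The slice nums[2:4] covers indices [2, 3] with values [20, 4]. Replacing that slice with [56, 98, 67] (different length) produces [6, 6, 56, 98, 67, 11, 13].

[6, 6, 56, 98, 67, 11, 13]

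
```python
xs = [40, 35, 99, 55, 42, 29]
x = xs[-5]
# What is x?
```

xs has length 6. Negative index -5 maps to positive index 6 + (-5) = 1. xs[1] = 35.

35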